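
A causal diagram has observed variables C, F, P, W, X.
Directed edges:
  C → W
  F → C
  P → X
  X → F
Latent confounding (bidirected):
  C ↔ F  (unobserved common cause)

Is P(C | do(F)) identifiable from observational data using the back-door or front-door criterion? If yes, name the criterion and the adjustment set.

desc(F)\{F}={C,W}; candidates ⊆ {P,X}.
F↔C: latent back-door arc(s) into F.
size 0: {}; under {} F still reaches {C,P,W,X} ∋ C.
size 1: {P}, {X}; under {P} F still reaches {C,W,X} ∋ C.
size 2: {P,X}; under {P,X} F still reaches {C,W} ∋ C.
F↔C cannot be blocked by any observed set — no back-door set.
No mediator lies on a directed F→…→C path.
Neither criterion identifies P(C|do(F)) in this graph.

P(C|do(F)): not identifiable (no BD/FD set).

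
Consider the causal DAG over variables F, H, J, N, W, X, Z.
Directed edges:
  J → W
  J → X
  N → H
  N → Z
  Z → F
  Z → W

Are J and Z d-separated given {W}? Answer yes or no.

Bayes-Ball from J | {W} reaches {F,H,N,X,Z}.
Z ∈ reach(J|{W}) ⇒ J ⊥̸ Z | {W}.

No — J and Z are d-connected given {W}.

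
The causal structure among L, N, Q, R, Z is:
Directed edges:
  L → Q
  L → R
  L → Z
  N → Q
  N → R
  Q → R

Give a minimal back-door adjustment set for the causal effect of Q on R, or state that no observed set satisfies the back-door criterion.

desc(Q)\{Q}={R}; candidates ⊆ {L,N,Z}.
size 0: {}; under {} Q still reaches {L,N,R,Z} ∋ R.
size 1: {L}, {N}, {Z}; under {L} Q still reaches {N,R} ∋ R.
{L,N}: Q⊥R given {L,N} in G with Q→· removed — back-door holds.

Q→R: minimal back-door set {L, N}.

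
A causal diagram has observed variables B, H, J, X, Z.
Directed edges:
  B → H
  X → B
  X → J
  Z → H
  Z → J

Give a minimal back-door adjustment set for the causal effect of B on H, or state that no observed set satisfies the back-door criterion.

B→H: minimal back-door set ∅.

desc(B)\{B}={H}; candidates ⊆ {J,X,Z}.
∅: B⊥H given ∅ in G with B→· removed — back-door holds.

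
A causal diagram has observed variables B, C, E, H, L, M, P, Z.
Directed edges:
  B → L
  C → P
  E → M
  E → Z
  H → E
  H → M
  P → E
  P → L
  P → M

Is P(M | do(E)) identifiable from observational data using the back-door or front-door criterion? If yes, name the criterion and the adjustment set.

P(M|do(E)): backdoor, adjust for {H, P}.

desc(E)\{E}={M,Z}; candidates ⊆ {B,C,H,L,P}.
size 0: {}; under {} E still reaches {C,H,L,M,P} ∋ M.
size 1: {B}, {C}, {H} …(+2); under {B} E still reaches {C,H,L,M,P} ∋ M.
{H,P}: E⊥M given {H,P} in G with E→· removed — back-door holds.
P(M|do(E)) = Σ_{H,P} P(M|E,H,P)·P(H,P).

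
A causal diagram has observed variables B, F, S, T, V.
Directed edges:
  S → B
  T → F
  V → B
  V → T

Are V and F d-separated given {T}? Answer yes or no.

Bayes-Ball from V | {T} reaches {B}.
F ∉ reach(V|{T}) ⇒ V ⊥ F | {T}.

Yes — V ⊥ F | {T}.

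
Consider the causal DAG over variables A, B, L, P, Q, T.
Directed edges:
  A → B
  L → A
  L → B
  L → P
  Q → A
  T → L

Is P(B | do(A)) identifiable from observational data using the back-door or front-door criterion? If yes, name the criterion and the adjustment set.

desc(A)\{A}={B}; candidates ⊆ {L,P,Q,T}.
size 0: {}; under {} A still reaches {B,L,P,Q,T} ∋ B.
{L}: A⊥B given {L} in G with A→· removed — back-door holds.
P(B|do(A)) = Σ_{L} P(B|A,L)·P(L).

P(B|do(A)): backdoor, adjust for {L}.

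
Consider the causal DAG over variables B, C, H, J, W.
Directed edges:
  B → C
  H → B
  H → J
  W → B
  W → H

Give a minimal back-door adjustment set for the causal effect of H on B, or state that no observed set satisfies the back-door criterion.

desc(H)\{H}={B,C,J}; candidates ⊆ {W}.
size 0: {}; under {} H still reaches {B,C,W} ∋ B.
{W}: H⊥B given {W} in G with H→· removed — back-door holds.

H→B: minimal back-door set {W}.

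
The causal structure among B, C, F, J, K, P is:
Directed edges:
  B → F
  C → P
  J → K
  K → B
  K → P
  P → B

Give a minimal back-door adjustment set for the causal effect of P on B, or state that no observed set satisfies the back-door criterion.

desc(P)\{P}={B,F}; candidates ⊆ {C,J,K}.
size 0: {}; under {} P still reaches {B,C,F,J,K} ∋ B.
{K}: P⊥B given {K} in G with P→· removed — back-door holds.

P→B: minimal back-door set {K}.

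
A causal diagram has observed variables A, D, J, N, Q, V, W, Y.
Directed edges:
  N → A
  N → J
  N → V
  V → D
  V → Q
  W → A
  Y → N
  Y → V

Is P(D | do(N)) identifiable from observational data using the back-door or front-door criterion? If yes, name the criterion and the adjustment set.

desc(N)\{N}={A,D,J,Q,V}; candidates ⊆ {W,Y}.
size 0: {}; under {} N still reaches {D,Q,V,Y} ∋ D.
{Y}: N⊥D given {Y} in G with N→· removed — back-door holds.
P(D|do(N)) = Σ_{Y} P(D|N,Y)·P(Y).

P(D|do(N)): backdoor, adjust for {Y}.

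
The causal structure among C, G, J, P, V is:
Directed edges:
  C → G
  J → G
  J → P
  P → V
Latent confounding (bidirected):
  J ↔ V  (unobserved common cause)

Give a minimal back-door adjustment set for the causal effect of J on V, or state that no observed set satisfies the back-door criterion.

desc(J)\{J}={G,P,V}; candidates ⊆ {C}.
J↔V: latent back-door arc(s) into J.
size 0: {}; under {} J still reaches {V} ∋ V.
size 1: {C}; under {C} J still reaches {V} ∋ V.
J↔V cannot be blocked by any observed set — no back-door set.

J→V: no observed back-door set.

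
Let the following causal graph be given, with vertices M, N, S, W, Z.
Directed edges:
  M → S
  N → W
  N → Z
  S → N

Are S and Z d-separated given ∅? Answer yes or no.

Bayes-Ball from S | ∅ reaches {M,N,W,Z}.
Z ∈ reach(S|∅) ⇒ S ⊥̸ Z | ∅.

No — S and Z are d-connected given ∅.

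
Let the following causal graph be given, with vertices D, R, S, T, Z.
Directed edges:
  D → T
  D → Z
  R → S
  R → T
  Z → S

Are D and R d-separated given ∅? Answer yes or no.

Bayes-Ball from D | ∅ reaches {S,T,Z}.
R ∉ reach(D|∅) ⇒ D ⊥ R | ∅.

Yes — D ⊥ R | ∅.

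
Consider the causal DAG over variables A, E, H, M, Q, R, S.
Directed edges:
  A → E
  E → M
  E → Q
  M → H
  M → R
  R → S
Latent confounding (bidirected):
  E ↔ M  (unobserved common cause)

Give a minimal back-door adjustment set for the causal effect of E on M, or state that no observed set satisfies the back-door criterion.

desc(E)\{E}={H,M,Q,R,S}; candidates ⊆ {A}.
E↔M: latent back-door arc(s) into E.
size 0: {}; under {} E still reaches {A,H,M,R,S} ∋ M.
size 1: {A}; under {A} E still reaches {H,M,R,S} ∋ M.
E↔M cannot be blocked by any observed set — no back-door set.

E→M: no observed back-door set.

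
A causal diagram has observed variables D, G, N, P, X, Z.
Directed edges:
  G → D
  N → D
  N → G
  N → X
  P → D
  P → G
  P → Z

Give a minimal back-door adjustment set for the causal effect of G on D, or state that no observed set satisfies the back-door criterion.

desc(G)\{G}={D}; candidates ⊆ {N,P,X,Z}.
size 0: {}; under {} G still reaches {D,N,P,X,Z} ∋ D.
size 1: {N}, {P}, {X} …(+1); under {N} G still reaches {D,P,Z} ∋ D.
{N,P}: G⊥D given {N,P} in G with G→· removed — back-door holds.

G→D: minimal back-door set {N, P}.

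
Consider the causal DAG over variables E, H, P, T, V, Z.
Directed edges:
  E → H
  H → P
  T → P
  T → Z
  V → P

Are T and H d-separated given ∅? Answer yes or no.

Bayes-Ball from T | ∅ reaches {P,Z}.
H ∉ reach(T|∅) ⇒ T ⊥ H | ∅.

Yes — T ⊥ H | ∅.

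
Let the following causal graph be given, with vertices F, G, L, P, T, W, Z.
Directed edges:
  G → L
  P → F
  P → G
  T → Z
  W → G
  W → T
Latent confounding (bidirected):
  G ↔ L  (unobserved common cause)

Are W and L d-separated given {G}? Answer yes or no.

Bayes-Ball from W | {G} reaches {F,L,P,T,Z}.
L ∈ reach(W|{G}) ⇒ W ⊥̸ L | {G}.

No — W and L are d-connected given {G}.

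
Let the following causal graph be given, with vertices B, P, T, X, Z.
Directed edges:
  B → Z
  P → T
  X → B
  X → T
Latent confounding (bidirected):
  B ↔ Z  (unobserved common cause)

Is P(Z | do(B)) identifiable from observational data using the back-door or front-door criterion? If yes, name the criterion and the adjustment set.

P(Z|do(B)): not identifiable (no BD/FD set).

desc(B)\{B}={Z}; candidates ⊆ {P,T,X}.
B↔Z: latent back-door arc(s) into B.
size 0: {}; under {} B still reaches {T,X,Z} ∋ Z.
size 1: {P}, {T}, {X}; under {P} B still reaches {T,X,Z} ∋ Z.
size 2: {P,T}, {P,X}, {T,X}; under {P,T} B still reaches {X,Z} ∋ Z.
B↔Z cannot be blocked by any observed set — no back-door set.
No mediator lies on a directed B→…→Z path.
Neither criterion identifies P(Z|do(B)) in this graph.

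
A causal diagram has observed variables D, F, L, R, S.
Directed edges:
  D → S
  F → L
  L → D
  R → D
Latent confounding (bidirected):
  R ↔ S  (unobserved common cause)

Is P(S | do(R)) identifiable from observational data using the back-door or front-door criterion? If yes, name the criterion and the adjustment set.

P(S|do(R)): frontdoor, adjust for {D}.

desc(R)\{R}={D,S}; candidates ⊆ {F,L}.
R↔S: latent back-door arc(s) into R.
size 0: {}; under {} R still reaches {S} ∋ S.
size 1: {F}, {L}; under {F} R still reaches {S} ∋ S.
size 2: {F,L}; under {F,L} R still reaches {S} ∋ S.
R↔S cannot be blocked by any observed set — no back-door set.
{D}: (i) intercepts every directed R→S path; (ii) no back-door R→{D}; (iii) {R} blocks every back-door {D}→S. Front-door holds.
P(S|do(R)) = Σ_{D} P(D|R) Σ_{R'} P(S|D,R')P(R').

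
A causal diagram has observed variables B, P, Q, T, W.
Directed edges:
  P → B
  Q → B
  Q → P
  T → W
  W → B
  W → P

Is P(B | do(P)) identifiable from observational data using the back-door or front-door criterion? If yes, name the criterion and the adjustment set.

desc(P)\{P}={B}; candidates ⊆ {Q,T,W}.
size 0: {}; under {} P still reaches {B,Q,T,W} ∋ B.
size 1: {Q}, {T}, {W}; under {Q} P still reaches {B,T,W} ∋ B.
{Q,W}: P⊥B given {Q,W} in G with P→· removed — back-door holds.
P(B|do(P)) = Σ_{Q,W} P(B|P,Q,W)·P(Q,W).

P(B|do(P)): backdoor, adjust for {Q, W}.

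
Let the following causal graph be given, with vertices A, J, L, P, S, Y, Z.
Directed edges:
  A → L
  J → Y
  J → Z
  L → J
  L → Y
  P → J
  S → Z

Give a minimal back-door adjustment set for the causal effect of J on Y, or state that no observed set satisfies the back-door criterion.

desc(J)\{J}={Y,Z}; candidates ⊆ {A,L,P,S}.
size 0: {}; under {} J still reaches {A,L,P,Y} ∋ Y.
{L}: J⊥Y given {L} in G with J→· removed — back-door holds.

J→Y: minimal back-door set {L}.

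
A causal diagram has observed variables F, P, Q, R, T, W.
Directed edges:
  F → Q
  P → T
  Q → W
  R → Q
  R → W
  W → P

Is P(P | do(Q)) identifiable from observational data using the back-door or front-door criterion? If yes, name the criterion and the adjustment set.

desc(Q)\{Q}={P,T,W}; candidates ⊆ {F,R}.
size 0: {}; under {} Q still reaches {F,P,R,T,W} ∋ P.
{R}: Q⊥P given {R} in G with Q→· removed — back-door holds.
P(P|do(Q)) = Σ_{R} P(P|Q,R)·P(R).

P(P|do(Q)): backdoor, adjust for {R}.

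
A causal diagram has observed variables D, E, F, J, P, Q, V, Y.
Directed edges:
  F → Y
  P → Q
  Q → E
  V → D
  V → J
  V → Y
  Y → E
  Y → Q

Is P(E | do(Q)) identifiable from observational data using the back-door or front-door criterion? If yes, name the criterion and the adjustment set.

desc(Q)\{Q}={E}; candidates ⊆ {D,F,J,P,V,Y}.
size 0: {}; under {} Q still reaches {D,E,F,J,P,V,Y} ∋ E.
{Y}: Q⊥E given {Y} in G with Q→· removed — back-door holds.
P(E|do(Q)) = Σ_{Y} P(E|Q,Y)·P(Y).

P(E|do(Q)): backdoor, adjust for {Y}.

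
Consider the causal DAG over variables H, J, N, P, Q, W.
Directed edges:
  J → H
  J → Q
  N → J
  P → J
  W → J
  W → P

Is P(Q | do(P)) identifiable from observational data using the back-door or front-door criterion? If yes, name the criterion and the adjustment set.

P(Q|do(P)): backdoor, adjust for {W}.

desc(P)\{P}={H,J,Q}; candidates ⊆ {N,W}.
size 0: {}; under {} P still reaches {H,J,Q,W} ∋ Q.
{W}: P⊥Q given {W} in G with P→· removed — back-door holds.
P(Q|do(P)) = Σ_{W} P(Q|P,W)·P(W).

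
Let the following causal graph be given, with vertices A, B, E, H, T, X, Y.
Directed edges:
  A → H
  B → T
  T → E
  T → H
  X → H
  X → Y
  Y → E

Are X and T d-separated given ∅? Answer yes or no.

Yes — X ⊥ T | ∅.

Bayes-Ball from X | ∅ reaches {E,H,Y}.
T ∉ reach(X|∅) ⇒ X ⊥ T | ∅.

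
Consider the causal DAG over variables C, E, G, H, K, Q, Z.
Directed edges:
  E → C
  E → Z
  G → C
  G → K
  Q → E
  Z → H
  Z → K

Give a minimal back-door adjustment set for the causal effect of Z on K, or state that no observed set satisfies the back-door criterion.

desc(Z)\{Z}={H,K}; candidates ⊆ {C,E,G,Q}.
∅: Z⊥K given ∅ in G with Z→· removed — back-door holds.

Z→K: minimal back-door set ∅.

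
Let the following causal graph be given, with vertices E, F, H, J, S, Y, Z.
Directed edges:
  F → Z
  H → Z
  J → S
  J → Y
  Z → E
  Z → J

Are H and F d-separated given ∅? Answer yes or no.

Bayes-Ball from H | ∅ reaches {E,J,S,Y,Z}.
F ∉ reach(H|∅) ⇒ H ⊥ F | ∅.

Yes — H ⊥ F | ∅.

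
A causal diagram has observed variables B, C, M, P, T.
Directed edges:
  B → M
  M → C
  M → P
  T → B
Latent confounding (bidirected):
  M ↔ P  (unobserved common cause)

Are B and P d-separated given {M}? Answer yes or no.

Bayes-Ball from B | {M} reaches {P,T}.
P ∈ reach(B|{M}) ⇒ B ⊥̸ P | {M}.

No — B and P are d-connected given {M}.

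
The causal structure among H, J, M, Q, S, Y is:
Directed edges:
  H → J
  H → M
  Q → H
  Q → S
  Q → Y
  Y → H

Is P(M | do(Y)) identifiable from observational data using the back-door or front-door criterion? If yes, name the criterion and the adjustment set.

desc(Y)\{Y}={H,J,M}; candidates ⊆ {Q,S}.
size 0: {}; under {} Y still reaches {H,J,M,Q,S} ∋ M.
{Q}: Y⊥M given {Q} in G with Y→· removed — back-door holds.
P(M|do(Y)) = Σ_{Q} P(M|Y,Q)·P(Q).

P(M|do(Y)): backdoor, adjust for {Q}.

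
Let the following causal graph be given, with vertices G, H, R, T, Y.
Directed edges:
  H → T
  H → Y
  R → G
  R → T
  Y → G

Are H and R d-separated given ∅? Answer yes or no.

Yes — H ⊥ R | ∅.

Bayes-Ball from H | ∅ reaches {G,T,Y}.
R ∉ reach(H|∅) ⇒ H ⊥ R | ∅.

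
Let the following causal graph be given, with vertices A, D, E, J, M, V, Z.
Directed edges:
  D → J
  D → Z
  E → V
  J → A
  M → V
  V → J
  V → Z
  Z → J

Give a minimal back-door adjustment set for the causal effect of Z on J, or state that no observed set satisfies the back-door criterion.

desc(Z)\{Z}={A,J}; candidates ⊆ {D,E,M,V}.
size 0: {}; under {} Z still reaches {A,D,E,J,M,V} ∋ J.
size 1: {D}, {E}, {M} …(+1); under {D} Z still reaches {A,E,J,M,V} ∋ J.
{D,V}: Z⊥J given {D,V} in G with Z→· removed — back-door holds.

Z→J: minimal back-door set {D, V}.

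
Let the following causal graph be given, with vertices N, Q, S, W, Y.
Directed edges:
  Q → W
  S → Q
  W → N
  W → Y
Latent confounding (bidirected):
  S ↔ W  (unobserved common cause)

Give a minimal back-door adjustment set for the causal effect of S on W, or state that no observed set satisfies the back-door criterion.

desc(S)\{S}={N,Q,W,Y}; candidates ⊆ {—}.
S↔W: latent back-door arc(s) into S.
size 0: {}; under {} S still reaches {N,W,Y} ∋ W.
S↔W cannot be blocked by any observed set — no back-door set.

S→W: no observed back-door set.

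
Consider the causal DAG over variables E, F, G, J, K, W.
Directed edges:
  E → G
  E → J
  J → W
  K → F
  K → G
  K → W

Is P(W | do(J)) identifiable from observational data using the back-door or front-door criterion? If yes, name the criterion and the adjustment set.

desc(J)\{J}={W}; candidates ⊆ {E,F,G,K}.
∅: J⊥W given ∅ in G with J→· removed — back-door holds.
P(W|do(J)) = P(W|J) — no adjustment needed.

P(W|do(J)): backdoor, adjust for ∅.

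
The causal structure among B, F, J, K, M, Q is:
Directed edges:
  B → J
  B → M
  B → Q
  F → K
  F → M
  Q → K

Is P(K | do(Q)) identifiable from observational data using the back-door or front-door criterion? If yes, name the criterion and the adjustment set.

desc(Q)\{Q}={K}; candidates ⊆ {B,F,J,M}.
∅: Q⊥K given ∅ in G with Q→· removed — back-door holds.
P(K|do(Q)) = P(K|Q) — no adjustment needed.

P(K|do(Q)): backdoor, adjust for ∅.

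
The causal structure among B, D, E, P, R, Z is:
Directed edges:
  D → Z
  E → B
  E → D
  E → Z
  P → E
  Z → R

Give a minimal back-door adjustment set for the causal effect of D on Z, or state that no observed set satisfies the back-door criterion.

D→Z: minimal back-door set {E}.

desc(D)\{D}={R,Z}; candidates ⊆ {B,E,P}.
size 0: {}; under {} D still reaches {B,E,P,R,Z} ∋ Z.
{E}: D⊥Z given {E} in G with D→· removed — back-door holds.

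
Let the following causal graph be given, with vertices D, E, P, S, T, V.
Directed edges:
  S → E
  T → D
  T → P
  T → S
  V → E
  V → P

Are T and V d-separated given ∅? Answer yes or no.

Bayes-Ball from T | ∅ reaches {D,E,P,S}.
V ∉ reach(T|∅) ⇒ T ⊥ V | ∅.

Yes — T ⊥ V | ∅.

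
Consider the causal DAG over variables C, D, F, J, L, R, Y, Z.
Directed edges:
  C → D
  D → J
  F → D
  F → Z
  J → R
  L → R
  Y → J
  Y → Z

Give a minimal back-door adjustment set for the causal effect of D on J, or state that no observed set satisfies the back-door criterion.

desc(D)\{D}={J,R}; candidates ⊆ {C,F,L,Y,Z}.
∅: D⊥J given ∅ in G with D→· removed — back-door holds.

D→J: minimal back-door set ∅.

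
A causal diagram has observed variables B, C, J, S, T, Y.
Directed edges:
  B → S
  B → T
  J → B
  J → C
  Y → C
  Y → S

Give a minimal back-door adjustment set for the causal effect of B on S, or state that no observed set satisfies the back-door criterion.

desc(B)\{B}={S,T}; candidates ⊆ {C,J,Y}.
∅: B⊥S given ∅ in G with B→· removed — back-door holds.

B→S: minimal back-door set ∅.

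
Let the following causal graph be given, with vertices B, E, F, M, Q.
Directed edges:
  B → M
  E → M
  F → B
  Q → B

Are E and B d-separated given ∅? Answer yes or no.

Bayes-Ball from E | ∅ reaches {M}.
B ∉ reach(E|∅) ⇒ E ⊥ B | ∅.

Yes — E ⊥ B | ∅.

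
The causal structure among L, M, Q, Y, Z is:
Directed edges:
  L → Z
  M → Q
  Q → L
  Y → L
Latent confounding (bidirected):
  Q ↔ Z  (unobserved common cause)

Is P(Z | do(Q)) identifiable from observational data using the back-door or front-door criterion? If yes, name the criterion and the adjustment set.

P(Z|do(Q)): frontdoor, adjust for {L}.

desc(Q)\{Q}={L,Z}; candidates ⊆ {M,Y}.
Q↔Z: latent back-door arc(s) into Q.
size 0: {}; under {} Q still reaches {M,Z} ∋ Z.
size 1: {M}, {Y}; under {M} Q still reaches {Z} ∋ Z.
size 2: {M,Y}; under {M,Y} Q still reaches {Z} ∋ Z.
Q↔Z cannot be blocked by any observed set — no back-door set.
{L}: (i) intercepts every directed Q→Z path; (ii) no back-door Q→{L}; (iii) {Q} blocks every back-door {L}→Z. Front-door holds.
P(Z|do(Q)) = Σ_{L} P(L|Q) Σ_{Q'} P(Z|L,Q')P(Q').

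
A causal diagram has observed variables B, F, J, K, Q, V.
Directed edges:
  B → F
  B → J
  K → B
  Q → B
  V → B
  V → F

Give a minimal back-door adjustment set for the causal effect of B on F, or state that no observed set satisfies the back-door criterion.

B→F: minimal back-door set {V}.

desc(B)\{B}={F,J}; candidates ⊆ {K,Q,V}.
size 0: {}; under {} B still reaches {F,K,Q,V} ∋ F.
{V}: B⊥F given {V} in G with B→· removed — back-door holds.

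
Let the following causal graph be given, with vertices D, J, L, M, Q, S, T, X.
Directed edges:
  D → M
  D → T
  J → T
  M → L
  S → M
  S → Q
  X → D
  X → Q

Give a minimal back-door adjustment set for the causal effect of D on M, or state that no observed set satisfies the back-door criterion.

desc(D)\{D}={L,M,T}; candidates ⊆ {J,Q,S,X}.
∅: D⊥M given ∅ in G with D→· removed — back-door holds.

D→M: minimal back-door set ∅.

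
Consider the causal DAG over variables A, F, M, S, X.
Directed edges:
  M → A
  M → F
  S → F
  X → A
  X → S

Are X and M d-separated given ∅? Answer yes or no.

Yes — X ⊥ M | ∅.

Bayes-Ball from X | ∅ reaches {A,F,S}.
M ∉ reach(X|∅) ⇒ X ⊥ M | ∅.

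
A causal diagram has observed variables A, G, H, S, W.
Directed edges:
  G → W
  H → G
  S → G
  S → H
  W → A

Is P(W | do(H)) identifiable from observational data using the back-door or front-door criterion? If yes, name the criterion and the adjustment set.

desc(H)\{H}={A,G,W}; candidates ⊆ {S}.
size 0: {}; under {} H still reaches {A,G,S,W} ∋ W.
{S}: H⊥W given {S} in G with H→· removed — back-door holds.
P(W|do(H)) = Σ_{S} P(W|H,S)·P(S).

P(W|do(H)): backdoor, adjust for {S}.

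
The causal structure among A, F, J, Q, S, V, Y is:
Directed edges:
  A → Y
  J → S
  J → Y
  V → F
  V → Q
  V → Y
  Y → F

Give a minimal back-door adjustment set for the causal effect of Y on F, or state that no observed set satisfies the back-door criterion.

desc(Y)\{Y}={F}; candidates ⊆ {A,J,Q,S,V}.
size 0: {}; under {} Y still reaches {A,F,J,Q,S,V} ∋ F.
{V}: Y⊥F given {V} in G with Y→· removed — back-door holds.

Y→F: minimal back-door set {V}.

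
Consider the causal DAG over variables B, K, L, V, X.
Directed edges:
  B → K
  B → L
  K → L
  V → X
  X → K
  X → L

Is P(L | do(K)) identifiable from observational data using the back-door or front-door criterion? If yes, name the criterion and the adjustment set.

P(L|do(K)): backdoor, adjust for {B, X}.

desc(K)\{K}={L}; candidates ⊆ {B,V,X}.
size 0: {}; under {} K still reaches {B,L,V,X} ∋ L.
size 1: {B}, {V}, {X}; under {B} K still reaches {L,V,X} ∋ L.
{B,X}: K⊥L given {B,X} in G with K→· removed — back-door holds.
P(L|do(K)) = Σ_{B,X} P(L|K,B,X)·P(B,X).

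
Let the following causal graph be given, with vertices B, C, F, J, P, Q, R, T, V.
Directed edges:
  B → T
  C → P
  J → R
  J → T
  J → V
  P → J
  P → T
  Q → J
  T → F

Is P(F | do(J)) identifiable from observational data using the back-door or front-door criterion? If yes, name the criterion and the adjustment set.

P(F|do(J)): backdoor, adjust for {P}.

desc(J)\{J}={F,R,T,V}; candidates ⊆ {B,C,P,Q}.
size 0: {}; under {} J still reaches {C,F,P,Q,T} ∋ F.
{P}: J⊥F given {P} in G with J→· removed — back-door holds.
P(F|do(J)) = Σ_{P} P(F|J,P)·P(P).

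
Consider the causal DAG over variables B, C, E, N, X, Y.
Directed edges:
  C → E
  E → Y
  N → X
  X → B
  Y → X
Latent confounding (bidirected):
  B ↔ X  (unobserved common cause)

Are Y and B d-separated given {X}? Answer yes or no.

No — Y and B are d-connected given {X}.

Bayes-Ball from Y | {X} reaches {B,C,E,N}.
B ∈ reach(Y|{X}) ⇒ Y ⊥̸ B | {X}.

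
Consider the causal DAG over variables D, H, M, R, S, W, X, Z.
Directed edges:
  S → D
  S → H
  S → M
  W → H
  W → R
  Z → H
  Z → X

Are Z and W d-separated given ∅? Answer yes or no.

Yes — Z ⊥ W | ∅.

Bayes-Ball from Z | ∅ reaches {H,X}.
W ∉ reach(Z|∅) ⇒ Z ⊥ W | ∅.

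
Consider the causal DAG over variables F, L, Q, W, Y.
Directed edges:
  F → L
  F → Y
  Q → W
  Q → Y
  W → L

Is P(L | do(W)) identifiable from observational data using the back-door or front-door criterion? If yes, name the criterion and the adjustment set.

desc(W)\{W}={L}; candidates ⊆ {F,Q,Y}.
∅: W⊥L given ∅ in G with W→· removed — back-door holds.
P(L|do(W)) = P(L|W) — no adjustment needed.

P(L|do(W)): backdoor, adjust for ∅.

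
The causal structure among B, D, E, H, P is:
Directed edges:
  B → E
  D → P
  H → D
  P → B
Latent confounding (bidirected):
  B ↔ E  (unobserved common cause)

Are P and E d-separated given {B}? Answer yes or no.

No — P and E are d-connected given {B}.

Bayes-Ball from P | {B} reaches {D,E,H}.
E ∈ reach(P|{B}) ⇒ P ⊥̸ E | {B}.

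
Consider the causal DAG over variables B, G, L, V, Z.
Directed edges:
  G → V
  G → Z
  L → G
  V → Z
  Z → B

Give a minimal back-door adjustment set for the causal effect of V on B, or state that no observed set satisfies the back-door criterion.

desc(V)\{V}={B,Z}; candidates ⊆ {G,L}.
size 0: {}; under {} V still reaches {B,G,L,Z} ∋ B.
{G}: V⊥B given {G} in G with V→· removed — back-door holds.

V→B: minimal back-door set {G}.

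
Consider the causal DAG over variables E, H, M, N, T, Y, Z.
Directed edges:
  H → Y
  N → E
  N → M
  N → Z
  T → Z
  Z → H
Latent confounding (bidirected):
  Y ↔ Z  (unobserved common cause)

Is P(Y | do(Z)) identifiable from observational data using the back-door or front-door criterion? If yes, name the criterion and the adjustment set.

desc(Z)\{Z}={H,Y}; candidates ⊆ {E,M,N,T}.
Z↔Y: latent back-door arc(s) into Z.
size 0: {}; under {} Z still reaches {E,M,N,T,Y} ∋ Y.
size 1: {E}, {M}, {N} …(+1); under {E} Z still reaches {M,N,T,Y} ∋ Y.
size 2: {E,M}, {E,N}, {E,T} …(+3); under {E,M} Z still reaches {N,T,Y} ∋ Y.
Z↔Y cannot be blocked by any observed set — no back-door set.
{H}: (i) intercepts every directed Z→Y path; (ii) no back-door Z→{H}; (iii) {Z} blocks every back-door {H}→Y. Front-door holds.
P(Y|do(Z)) = Σ_{H} P(H|Z) Σ_{Z'} P(Y|H,Z')P(Z').

P(Y|do(Z)): frontdoor, adjust for {H}.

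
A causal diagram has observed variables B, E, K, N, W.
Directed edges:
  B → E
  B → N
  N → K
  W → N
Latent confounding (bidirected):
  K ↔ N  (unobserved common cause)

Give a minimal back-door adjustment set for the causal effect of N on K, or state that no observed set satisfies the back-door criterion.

N→K: no observed back-door set.

desc(N)\{N}={K}; candidates ⊆ {B,E,W}.
N↔K: latent back-door arc(s) into N.
size 0: {}; under {} N still reaches {B,E,K,W} ∋ K.
size 1: {B}, {E}, {W}; under {B} N still reaches {K,W} ∋ K.
size 2: {B,E}, {B,W}, {E,W}; under {B,E} N still reaches {K,W} ∋ K.
N↔K cannot be blocked by any observed set — no back-door set.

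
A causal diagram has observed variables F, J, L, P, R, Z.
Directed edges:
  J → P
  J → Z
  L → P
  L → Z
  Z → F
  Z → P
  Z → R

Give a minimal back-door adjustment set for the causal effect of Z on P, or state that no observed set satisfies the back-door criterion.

desc(Z)\{Z}={F,P,R}; candidates ⊆ {J,L}.
size 0: {}; under {} Z still reaches {J,L,P} ∋ P.
size 1: {J}, {L}; under {J} Z still reaches {L,P} ∋ P.
{J,L}: Z⊥P given {J,L} in G with Z→· removed — back-door holds.

Z→P: minimal back-door set {J, L}.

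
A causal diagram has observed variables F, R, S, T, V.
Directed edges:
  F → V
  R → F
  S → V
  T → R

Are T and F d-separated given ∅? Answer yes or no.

No — T and F are d-connected given ∅.

Bayes-Ball from T | ∅ reaches {F,R,V}.
F ∈ reach(T|∅) ⇒ T ⊥̸ F | ∅.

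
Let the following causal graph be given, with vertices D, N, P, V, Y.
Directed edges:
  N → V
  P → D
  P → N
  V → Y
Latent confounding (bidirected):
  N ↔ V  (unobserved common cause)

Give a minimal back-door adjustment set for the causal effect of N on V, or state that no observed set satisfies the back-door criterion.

N→V: no observed back-door set.

desc(N)\{N}={V,Y}; candidates ⊆ {D,P}.
N↔V: latent back-door arc(s) into N.
size 0: {}; under {} N still reaches {D,P,V,Y} ∋ V.
size 1: {D}, {P}; under {D} N still reaches {P,V,Y} ∋ V.
size 2: {D,P}; under {D,P} N still reaches {V,Y} ∋ V.
N↔V cannot be blocked by any observed set — no back-door set.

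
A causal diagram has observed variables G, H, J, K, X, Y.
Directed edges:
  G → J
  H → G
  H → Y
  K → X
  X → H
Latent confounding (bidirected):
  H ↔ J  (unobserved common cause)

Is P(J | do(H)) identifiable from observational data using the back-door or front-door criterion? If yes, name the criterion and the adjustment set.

P(J|do(H)): frontdoor, adjust for {G}.

desc(H)\{H}={G,J,Y}; candidates ⊆ {K,X}.
H↔J: latent back-door arc(s) into H.
size 0: {}; under {} H still reaches {J,K,X} ∋ J.
size 1: {K}, {X}; under {K} H still reaches {J,X} ∋ J.
size 2: {K,X}; under {K,X} H still reaches {J} ∋ J.
H↔J cannot be blocked by any observed set — no back-door set.
{G}: (i) intercepts every directed H→J path; (ii) no back-door H→{G}; (iii) {H} blocks every back-door {G}→J. Front-door holds.
P(J|do(H)) = Σ_{G} P(G|H) Σ_{H'} P(J|G,H')P(H').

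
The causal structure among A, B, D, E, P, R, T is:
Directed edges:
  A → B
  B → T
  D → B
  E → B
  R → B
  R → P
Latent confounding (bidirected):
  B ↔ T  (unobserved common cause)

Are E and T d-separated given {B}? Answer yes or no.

Bayes-Ball from E | {B} reaches {A,D,P,R,T}.
T ∈ reach(E|{B}) ⇒ E ⊥̸ T | {B}.

No — E and T are d-connected given {B}.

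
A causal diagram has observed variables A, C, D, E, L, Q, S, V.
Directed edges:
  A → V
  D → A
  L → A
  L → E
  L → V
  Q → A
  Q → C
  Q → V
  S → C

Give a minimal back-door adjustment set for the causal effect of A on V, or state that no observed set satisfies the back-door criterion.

A→V: minimal back-door set {L, Q}.

desc(A)\{A}={V}; candidates ⊆ {C,D,E,L,Q,S}.
size 0: {}; under {} A still reaches {C,D,E,L,Q,V} ∋ V.
size 1: {C}, {D}, {E} …(+3); under {C} A still reaches {D,E,L,Q,S,V} ∋ V.
{L,Q}: A⊥V given {L,Q} in G with A→· removed — back-door holds.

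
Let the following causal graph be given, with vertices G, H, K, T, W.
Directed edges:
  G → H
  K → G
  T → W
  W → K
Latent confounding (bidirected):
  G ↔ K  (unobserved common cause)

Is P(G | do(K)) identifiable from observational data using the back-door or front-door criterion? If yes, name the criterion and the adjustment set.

desc(K)\{K}={G,H}; candidates ⊆ {T,W}.
K↔G: latent back-door arc(s) into K.
size 0: {}; under {} K still reaches {G,H,T,W} ∋ G.
size 1: {T}, {W}; under {T} K still reaches {G,H,W} ∋ G.
size 2: {T,W}; under {T,W} K still reaches {G,H} ∋ G.
K↔G cannot be blocked by any observed set — no back-door set.
No mediator lies on a directed K→…→G path.
Neither criterion identifies P(G|do(K)) in this graph.

P(G|do(K)): not identifiable (no BD/FD set).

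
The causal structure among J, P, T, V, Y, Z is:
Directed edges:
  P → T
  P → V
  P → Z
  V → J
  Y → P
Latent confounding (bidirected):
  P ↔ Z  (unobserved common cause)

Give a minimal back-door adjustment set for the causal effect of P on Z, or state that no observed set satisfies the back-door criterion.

desc(P)\{P}={J,T,V,Z}; candidates ⊆ {Y}.
P↔Z: latent back-door arc(s) into P.
size 0: {}; under {} P still reaches {Y,Z} ∋ Z.
size 1: {Y}; under {Y} P still reaches {Z} ∋ Z.
P↔Z cannot be blocked by any observed set — no back-door set.

P→Z: no observed back-door set.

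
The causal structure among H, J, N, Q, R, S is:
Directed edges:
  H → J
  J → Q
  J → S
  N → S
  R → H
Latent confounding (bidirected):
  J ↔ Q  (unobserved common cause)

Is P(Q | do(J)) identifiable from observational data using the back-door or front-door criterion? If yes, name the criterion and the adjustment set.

desc(J)\{J}={Q,S}; candidates ⊆ {H,N,R}.
J↔Q: latent back-door arc(s) into J.
size 0: {}; under {} J still reaches {H,Q,R} ∋ Q.
size 1: {H}, {N}, {R}; under {H} J still reaches {Q} ∋ Q.
size 2: {H,N}, {H,R}, {N,R}; under {H,N} J still reaches {Q} ∋ Q.
J↔Q cannot be blocked by any observed set — no back-door set.
No mediator lies on a directed J→…→Q path.
Neither criterion identifies P(Q|do(J)) in this graph.

P(Q|do(J)): not identifiable (no BD/FD set).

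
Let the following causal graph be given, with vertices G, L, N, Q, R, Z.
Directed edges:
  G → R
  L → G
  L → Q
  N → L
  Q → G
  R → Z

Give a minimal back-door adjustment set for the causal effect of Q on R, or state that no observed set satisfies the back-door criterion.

desc(Q)\{Q}={G,R,Z}; candidates ⊆ {L,N}.
size 0: {}; under {} Q still reaches {G,L,N,R,Z} ∋ R.
{L}: Q⊥R given {L} in G with Q→· removed — back-door holds.

Q→R: minimal back-door set {L}.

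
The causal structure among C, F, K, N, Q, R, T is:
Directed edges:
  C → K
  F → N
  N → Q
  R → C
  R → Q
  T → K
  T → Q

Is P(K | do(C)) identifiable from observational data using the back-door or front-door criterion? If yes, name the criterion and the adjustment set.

P(K|do(C)): backdoor, adjust for ∅.

desc(C)\{C}={K}; candidates ⊆ {F,N,Q,R,T}.
∅: C⊥K given ∅ in G with C→· removed — back-door holds.
P(K|do(C)) = P(K|C) — no adjustment needed.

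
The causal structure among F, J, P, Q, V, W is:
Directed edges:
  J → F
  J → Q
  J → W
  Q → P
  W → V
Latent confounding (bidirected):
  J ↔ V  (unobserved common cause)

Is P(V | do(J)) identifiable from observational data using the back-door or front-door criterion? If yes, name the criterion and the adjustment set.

desc(J)\{J}={F,P,Q,V,W}; candidates ⊆ {—}.
J↔V: latent back-door arc(s) into J.
size 0: {}; under {} J still reaches {V} ∋ V.
J↔V cannot be blocked by any observed set — no back-door set.
{W}: (i) intercepts every directed J→V path; (ii) no back-door J→{W}; (iii) {J} blocks every back-door {W}→V. Front-door holds.
P(V|do(J)) = Σ_{W} P(W|J) Σ_{J'} P(V|W,J')P(J').

P(V|do(J)): frontdoor, adjust for {W}.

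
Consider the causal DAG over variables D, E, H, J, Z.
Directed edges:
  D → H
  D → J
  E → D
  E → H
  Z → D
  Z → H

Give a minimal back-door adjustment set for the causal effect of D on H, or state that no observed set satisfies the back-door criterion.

D→H: minimal back-door set {E, Z}.

desc(D)\{D}={H,J}; candidates ⊆ {E,Z}.
size 0: {}; under {} D still reaches {E,H,Z} ∋ H.
size 1: {E}, {Z}; under {E} D still reaches {H,Z} ∋ H.
{E,Z}: D⊥H given {E,Z} in G with D→· removed — back-door holds.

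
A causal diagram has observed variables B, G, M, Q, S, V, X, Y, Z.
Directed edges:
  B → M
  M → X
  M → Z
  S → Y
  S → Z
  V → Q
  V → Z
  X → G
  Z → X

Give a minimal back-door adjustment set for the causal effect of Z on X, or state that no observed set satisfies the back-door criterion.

Z→X: minimal back-door set {M}.

desc(Z)\{Z}={G,X}; candidates ⊆ {B,M,Q,S,V,Y}.
size 0: {}; under {} Z still reaches {B,G,M,Q,S,V,X,Y} ∋ X.
{M}: Z⊥X given {M} in G with Z→· removed — back-door holds.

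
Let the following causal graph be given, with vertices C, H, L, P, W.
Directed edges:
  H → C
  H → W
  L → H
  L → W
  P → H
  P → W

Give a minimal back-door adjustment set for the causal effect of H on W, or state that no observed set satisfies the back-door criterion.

desc(H)\{H}={C,W}; candidates ⊆ {L,P}.
size 0: {}; under {} H still reaches {L,P,W} ∋ W.
size 1: {L}, {P}; under {L} H still reaches {P,W} ∋ W.
{L,P}: H⊥W given {L,P} in G with H→· removed — back-door holds.

H→W: minimal back-door set {L, P}.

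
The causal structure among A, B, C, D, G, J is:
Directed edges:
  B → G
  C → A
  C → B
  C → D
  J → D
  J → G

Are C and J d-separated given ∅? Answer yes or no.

Bayes-Ball from C | ∅ reaches {A,B,D,G}.
J ∉ reach(C|∅) ⇒ C ⊥ J | ∅.

Yes — C ⊥ J | ∅.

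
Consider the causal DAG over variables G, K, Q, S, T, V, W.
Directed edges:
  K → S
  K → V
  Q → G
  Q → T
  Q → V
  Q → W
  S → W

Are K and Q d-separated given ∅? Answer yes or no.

Yes — K ⊥ Q | ∅.

Bayes-Ball from K | ∅ reaches {S,V,W}.
Q ∉ reach(K|∅) ⇒ K ⊥ Q | ∅.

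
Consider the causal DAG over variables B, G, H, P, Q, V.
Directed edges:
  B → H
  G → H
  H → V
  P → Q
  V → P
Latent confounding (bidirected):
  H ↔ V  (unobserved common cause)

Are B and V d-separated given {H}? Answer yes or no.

Bayes-Ball from B | {H} reaches {G,P,Q,V}.
V ∈ reach(B|{H}) ⇒ B ⊥̸ V | {H}.

No — B and V are d-connected given {H}.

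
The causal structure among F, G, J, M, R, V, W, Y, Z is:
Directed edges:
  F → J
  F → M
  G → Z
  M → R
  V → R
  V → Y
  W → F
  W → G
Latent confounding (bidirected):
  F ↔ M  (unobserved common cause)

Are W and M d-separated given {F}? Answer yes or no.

Bayes-Ball from W | {F} reaches {G,M,R,Z}.
M ∈ reach(W|{F}) ⇒ W ⊥̸ M | {F}.

No — W and M are d-connected given {F}.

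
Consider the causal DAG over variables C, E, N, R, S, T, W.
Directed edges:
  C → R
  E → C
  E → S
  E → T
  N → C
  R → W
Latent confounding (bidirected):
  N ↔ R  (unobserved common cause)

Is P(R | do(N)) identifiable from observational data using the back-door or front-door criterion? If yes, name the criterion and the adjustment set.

P(R|do(N)): frontdoor, adjust for {C}.

desc(N)\{N}={C,R,W}; candidates ⊆ {E,S,T}.
N↔R: latent back-door arc(s) into N.
size 0: {}; under {} N still reaches {R,W} ∋ R.
size 1: {E}, {S}, {T}; under {E} N still reaches {R,W} ∋ R.
size 2: {E,S}, {E,T}, {S,T}; under {E,S} N still reaches {R,W} ∋ R.
N↔R cannot be blocked by any observed set — no back-door set.
{C}: (i) intercepts every directed N→R path; (ii) no back-door N→{C}; (iii) {N} blocks every back-door {C}→R. Front-door holds.
P(R|do(N)) = Σ_{C} P(C|N) Σ_{N'} P(R|C,N')P(N').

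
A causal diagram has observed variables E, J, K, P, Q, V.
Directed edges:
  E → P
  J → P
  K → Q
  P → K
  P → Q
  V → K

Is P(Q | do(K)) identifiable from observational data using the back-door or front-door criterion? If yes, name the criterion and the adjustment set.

P(Q|do(K)): backdoor, adjust for {P}.

desc(K)\{K}={Q}; candidates ⊆ {E,J,P,V}.
size 0: {}; under {} K still reaches {E,J,P,Q,V} ∋ Q.
{P}: K⊥Q given {P} in G with K→· removed — back-door holds.
P(Q|do(K)) = Σ_{P} P(Q|K,P)·P(P).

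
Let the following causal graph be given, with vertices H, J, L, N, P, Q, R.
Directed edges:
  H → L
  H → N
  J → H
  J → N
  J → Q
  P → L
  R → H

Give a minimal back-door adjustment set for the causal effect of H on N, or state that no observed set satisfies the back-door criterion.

desc(H)\{H}={L,N}; candidates ⊆ {J,P,Q,R}.
size 0: {}; under {} H still reaches {J,N,Q,R} ∋ N.
{J}: H⊥N given {J} in G with H→· removed — back-door holds.

H→N: minimal back-door set {J}.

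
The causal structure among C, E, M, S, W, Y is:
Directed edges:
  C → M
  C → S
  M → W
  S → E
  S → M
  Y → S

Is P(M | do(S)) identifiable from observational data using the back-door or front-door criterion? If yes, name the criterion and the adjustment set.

P(M|do(S)): backdoor, adjust for {C}.

desc(S)\{S}={E,M,W}; candidates ⊆ {C,Y}.
size 0: {}; under {} S still reaches {C,M,W,Y} ∋ M.
{C}: S⊥M given {C} in G with S→· removed — back-door holds.
P(M|do(S)) = Σ_{C} P(M|S,C)·P(C).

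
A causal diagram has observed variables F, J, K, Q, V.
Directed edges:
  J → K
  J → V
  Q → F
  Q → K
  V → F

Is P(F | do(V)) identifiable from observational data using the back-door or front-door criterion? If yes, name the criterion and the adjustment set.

desc(V)\{V}={F}; candidates ⊆ {J,K,Q}.
∅: V⊥F given ∅ in G with V→· removed — back-door holds.
P(F|do(V)) = P(F|V) — no adjustment needed.

P(F|do(V)): backdoor, adjust for ∅.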